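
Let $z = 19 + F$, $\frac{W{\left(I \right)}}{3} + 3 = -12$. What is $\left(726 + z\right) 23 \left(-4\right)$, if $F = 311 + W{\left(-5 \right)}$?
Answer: $-93012$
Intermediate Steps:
$W{\left(I \right)} = -45$ ($W{\left(I \right)} = -9 + 3 \left(-12\right) = -9 - 36 = -45$)
$F = 266$ ($F = 311 - 45 = 266$)
$z = 285$ ($z = 19 + 266 = 285$)
$\left(726 + z\right) 23 \left(-4\right) = \left(726 + 285\right) 23 \left(-4\right) = 1011 \left(-92\right) = -93012$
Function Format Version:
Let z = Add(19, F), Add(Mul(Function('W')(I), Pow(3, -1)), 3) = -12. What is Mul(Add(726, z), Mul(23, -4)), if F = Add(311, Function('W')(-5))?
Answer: -93012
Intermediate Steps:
Function('W')(I) = -45 (Function('W')(I) = Add(-9, Mul(3, -12)) = Add(-9, -36) = -45)
F = 266 (F = Add(311, -45) = 266)
z = 285 (z = Add(19, 266) = 285)
Mul(Add(726, z), Mul(23, -4)) = Mul(Add(726, 285), Mul(23, -4)) = Mul(1011, -92) = -93012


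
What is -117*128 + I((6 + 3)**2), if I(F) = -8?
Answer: -14984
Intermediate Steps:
-117*128 + I((6 + 3)**2) = -117*128 - 8 = -14976 - 8 = -14984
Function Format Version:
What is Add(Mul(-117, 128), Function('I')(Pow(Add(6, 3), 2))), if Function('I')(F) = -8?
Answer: -14984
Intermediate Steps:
Add(Mul(-117, 128), Function('I')(Pow(Add(6, 3), 2))) = Add(Mul(-117, 128), -8) = Add(-14976, -8) = -14984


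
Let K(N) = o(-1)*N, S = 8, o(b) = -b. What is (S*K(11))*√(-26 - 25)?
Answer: 88*I*√51 ≈ 628.45*I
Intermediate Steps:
K(N) = N (K(N) = (-1*(-1))*N = 1*N = N)
(S*K(11))*√(-26 - 25) = (8*11)*√(-26 - 25) = 88*√(-51) = 88*(I*√51) = 88*I*√51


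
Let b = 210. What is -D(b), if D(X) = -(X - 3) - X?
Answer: 417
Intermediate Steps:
D(X) = 3 - 2*X (D(X) = -(-3 + X) - X = (3 - X) - X = 3 - 2*X)
-D(b) = -(3 - 2*210) = -(3 - 420) = -1*(-417) = 417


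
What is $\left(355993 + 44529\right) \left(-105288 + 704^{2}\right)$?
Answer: $156334951216$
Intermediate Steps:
$\left(355993 + 44529\right) \left(-105288 + 704^{2}\right) = 400522 \left(-105288 + 495616\right) = 400522 \cdot 390328 = 156334951216$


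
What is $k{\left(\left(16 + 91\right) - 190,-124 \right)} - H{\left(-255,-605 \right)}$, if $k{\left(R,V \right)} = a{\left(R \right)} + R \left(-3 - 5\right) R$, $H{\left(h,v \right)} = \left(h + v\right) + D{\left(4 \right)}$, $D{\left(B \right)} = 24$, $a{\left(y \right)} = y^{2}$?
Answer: $-47387$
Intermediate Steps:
$H{\left(h,v \right)} = 24 + h + v$ ($H{\left(h,v \right)} = \left(h + v\right) + 24 = 24 + h + v$)
$k{\left(R,V \right)} = - 7 R^{2}$ ($k{\left(R,V \right)} = R^{2} + R \left(-3 - 5\right) R = R^{2} + R \left(- 8 R\right) = R^{2} - 8 R^{2} = - 7 R^{2}$)
$k{\left(\left(16 + 91\right) - 190,-124 \right)} - H{\left(-255,-605 \right)} = - 7 \left(\left(16 + 91\right) - 190\right)^{2} - \left(24 - 255 - 605\right) = - 7 \left(107 - 190\right)^{2} - -836 = - 7 \left(-83\right)^{2} + 836 = \left(-7\right) 6889 + 836 = -48223 + 836 = -47387$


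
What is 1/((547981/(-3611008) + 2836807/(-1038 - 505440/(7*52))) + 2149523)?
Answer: 30668290944/65886339036116983 ≈ 4.6547e-7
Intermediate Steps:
1/((547981/(-3611008) + 2836807/(-1038 - 505440/(7*52))) + 2149523) = 1/((547981*(-1/3611008) + 2836807/(-1038 - 505440/364)) + 2149523) = 1/((-547981/3611008 + 2836807/(-1038 - 505440/364)) + 2149523) = 1/((-547981/3611008 + 2836807/(-1038 - 972*10/7)) + 2149523) = 1/((-547981/3611008 + 2836807/(-1038 - 9720/7)) + 2149523) = 1/((-547981/3611008 + 2836807/(-16986/7)) + 2149523) = 1/((-547981/3611008 + 2836807*(-7/16986)) + 2149523) = 1/((-547981/3611008 - 19857649/16986) + 2149523) = 1/(-35857718702729/30668290944 + 2149523) = 1/(65886339036116983/30668290944) = 30668290944/65886339036116983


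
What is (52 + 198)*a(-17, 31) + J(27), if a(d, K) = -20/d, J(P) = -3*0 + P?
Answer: 5459/17 ≈ 321.12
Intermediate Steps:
J(P) = P (J(P) = 0 + P = P)
(52 + 198)*a(-17, 31) + J(27) = (52 + 198)*(-20/(-17)) + 27 = 250*(-20*(-1/17)) + 27 = 250*(20/17) + 27 = 5000/17 + 27 = 5459/17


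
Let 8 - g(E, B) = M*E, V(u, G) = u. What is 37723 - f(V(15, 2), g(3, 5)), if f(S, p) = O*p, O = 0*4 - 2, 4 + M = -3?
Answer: 37781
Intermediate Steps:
M = -7 (M = -4 - 3 = -7)
g(E, B) = 8 + 7*E (g(E, B) = 8 - (-7)*E = 8 + 7*E)
O = -2 (O = 0 - 2 = -2)
f(S, p) = -2*p
37723 - f(V(15, 2), g(3, 5)) = 37723 - (-2)*(8 + 7*3) = 37723 - (-2)*(8 + 21) = 37723 - (-2)*29 = 37723 - 1*(-58) = 37723 + 58 = 37781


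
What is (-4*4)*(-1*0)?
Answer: 0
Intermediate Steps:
(-4*4)*(-1*0) = -16*0 = 0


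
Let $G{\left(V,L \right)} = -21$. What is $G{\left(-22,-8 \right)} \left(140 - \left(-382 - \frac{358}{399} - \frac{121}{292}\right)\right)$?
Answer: $- \frac{60969991}{5548} \approx -10990.0$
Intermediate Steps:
$G{\left(-22,-8 \right)} \left(140 - \left(-382 - \frac{358}{399} - \frac{121}{292}\right)\right) = - 21 \left(140 - \left(-382 - \frac{358}{399} - \frac{121}{292}\right)\right) = - 21 \left(140 + \left(382 - \left(- \frac{358}{399} - \frac{121}{292}\right)\right)\right) = - 21 \left(140 + \left(382 - - \frac{152815}{116508}\right)\right) = - 21 \left(140 + \left(382 + \frac{152815}{116508}\right)\right) = - 21 \left(140 + \frac{44658871}{116508}\right) = \left(-21\right) \frac{60969991}{116508} = - \frac{60969991}{5548}$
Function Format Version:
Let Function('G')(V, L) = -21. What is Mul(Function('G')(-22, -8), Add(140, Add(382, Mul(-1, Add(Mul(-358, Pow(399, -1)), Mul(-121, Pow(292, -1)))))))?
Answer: Rational(-60969991, 5548) ≈ -10990.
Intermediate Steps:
Mul(Function('G')(-22, -8), Add(140, Add(382, Mul(-1, Add(Mul(-358, Pow(399, -1)), Mul(-121, Pow(292, -1))))))) = Mul(-21, Add(140, Add(382, Mul(-1, Add(Mul(-358, Pow(399, -1)), Mul(-121, Pow(292, -1))))))) = Mul(-21, Add(140, Add(382, Mul(-1, Add(Mul(-358, Rational(1, 399)), Mul(-121, Rational(1, 292))))))) = Mul(-21, Add(140, Add(382, Mul(-1, Add(Rational(-358, 399), Rational(-121, 292)))))) = Mul(-21, Add(140, Add(382, Mul(-1, Rational(-152815, 116508))))) = Mul(-21, Add(140, Add(382, Rational(152815, 116508)))) = Mul(-21, Add(140, Rational(44658871, 116508))) = Mul(-21, Rational(60969991, 116508)) = Rational(-60969991, 5548)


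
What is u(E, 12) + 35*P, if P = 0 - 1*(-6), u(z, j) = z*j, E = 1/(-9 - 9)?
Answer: 628/3 ≈ 209.33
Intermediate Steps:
E = -1/18 (E = 1/(-18) = -1/18 ≈ -0.055556)
u(z, j) = j*z
P = 6 (P = 0 + 6 = 6)
u(E, 12) + 35*P = 12*(-1/18) + 35*6 = -2/3 + 210 = 628/3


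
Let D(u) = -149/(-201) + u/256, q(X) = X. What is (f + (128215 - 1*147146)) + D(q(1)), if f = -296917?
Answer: -16252236343/51456 ≈ -3.1585e+5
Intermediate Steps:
D(u) = 149/201 + u/256 (D(u) = -149*(-1/201) + u*(1/256) = 149/201 + u/256)
(f + (128215 - 1*147146)) + D(q(1)) = (-296917 + (128215 - 1*147146)) + (149/201 + (1/256)*1) = (-296917 + (128215 - 147146)) + (149/201 + 1/256) = (-296917 - 18931) + 38345/51456 = -315848 + 38345/51456 = -16252236343/51456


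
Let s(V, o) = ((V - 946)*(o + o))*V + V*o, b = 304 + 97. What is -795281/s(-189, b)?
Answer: -795281/171965241 ≈ -0.0046247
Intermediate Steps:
b = 401
s(V, o) = V*o + 2*V*o*(-946 + V) (s(V, o) = ((-946 + V)*(2*o))*V + V*o = (2*o*(-946 + V))*V + V*o = 2*V*o*(-946 + V) + V*o = V*o + 2*V*o*(-946 + V))
-795281/s(-189, b) = -795281*(-1/(75789*(-1891 + 2*(-189)))) = -795281*(-1/(75789*(-1891 - 378))) = -795281/((-189*401*(-2269))) = -795281/171965241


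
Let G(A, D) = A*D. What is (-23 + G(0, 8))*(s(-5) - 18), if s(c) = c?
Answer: 529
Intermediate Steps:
(-23 + G(0, 8))*(s(-5) - 18) = (-23 + 0*8)*(-5 - 18) = (-23 + 0)*(-23) = -23*(-23) = 529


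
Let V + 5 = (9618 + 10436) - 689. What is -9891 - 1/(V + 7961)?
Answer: -270232012/27321 ≈ -9891.0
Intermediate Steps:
V = 19360 (V = -5 + ((9618 + 10436) - 689) = -5 + (20054 - 689) = -5 + 19365 = 19360)
-9891 - 1/(V + 7961) = -9891 - 1/(19360 + 7961) = -9891 - 1/27321 = -270232012/27321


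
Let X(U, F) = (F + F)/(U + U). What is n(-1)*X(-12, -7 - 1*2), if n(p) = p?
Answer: -¾ ≈ -0.75000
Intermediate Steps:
X(U, F) = F/U (X(U, F) = (2*F)/((2*U)) = (2*F)*(1/(2*U)) = F/U)
n(-1)*X(-12, -7 - 1*2) = -(-7 - 1*2)/(-12) = -(-7 - 2)*(-1)/12 = -(-9)*(-1)/12 = -1*¾ = -¾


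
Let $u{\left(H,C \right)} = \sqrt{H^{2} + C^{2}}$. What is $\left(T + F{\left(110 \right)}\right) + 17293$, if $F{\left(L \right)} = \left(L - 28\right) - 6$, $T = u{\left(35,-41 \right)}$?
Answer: $17369 + \sqrt{2906} \approx 17423.0$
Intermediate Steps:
$u{\left(H,C \right)} = \sqrt{C^{2} + H^{2}}$
$T = \sqrt{2906}$ ($T = \sqrt{\left(-41\right)^{2} + 35^{2}} = \sqrt{1681 + 1225} = \sqrt{2906} \approx 53.907$)
$F{\left(L \right)} = -34 + L$ ($F{\left(L \right)} = \left(-28 + L\right) - 6 = -34 + L$)
$\left(T + F{\left(110 \right)}\right) + 17293 = \left(\sqrt{2906} + \left(-34 + 110\right)\right) + 17293 = \left(\sqrt{2906} + 76\right) + 17293 = \left(76 + \sqrt{2906}\right) + 17293 = 17369 + \sqrt{2906}$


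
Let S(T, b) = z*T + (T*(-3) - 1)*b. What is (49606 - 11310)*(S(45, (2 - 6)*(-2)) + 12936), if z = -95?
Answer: 290015608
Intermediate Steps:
S(T, b) = -95*T + b*(-1 - 3*T) (S(T, b) = -95*T + (T*(-3) - 1)*b = -95*T + (-3*T - 1)*b = -95*T + (-1 - 3*T)*b = -95*T + b*(-1 - 3*T))
(49606 - 11310)*(S(45, (2 - 6)*(-2)) + 12936) = (49606 - 11310)*((-(2 - 6)*(-2) - 95*45 - 3*45*(2 - 6)*(-2)) + 12936) = 38296*((-(-4)*(-2) - 4275 - 3*45*(-4*(-2))) + 12936) = 38296*((-1*8 - 4275 - 3*45*8) + 12936) = 38296*((-8 - 4275 - 1080) + 12936) = 38296*(-5363 + 12936) = 38296*7573 = 290015608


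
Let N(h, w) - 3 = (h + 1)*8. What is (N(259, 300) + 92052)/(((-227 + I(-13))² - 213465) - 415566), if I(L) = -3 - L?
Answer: -94135/581942 ≈ -0.16176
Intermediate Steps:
N(h, w) = 11 + 8*h (N(h, w) = 3 + (h + 1)*8 = 3 + (1 + h)*8 = 3 + (8 + 8*h) = 11 + 8*h)
(N(259, 300) + 92052)/(((-227 + I(-13))² - 213465) - 415566) = ((11 + 8*259) + 92052)/(((-227 + (-3 - 1*(-13)))² - 213465) - 415566) = ((11 + 2072) + 92052)/(((-227 + (-3 + 13))² - 213465) - 415566) = (2083 + 92052)/(((-227 + 10)² - 213465) - 415566) = 94135/(((-217)² - 213465) - 415566) = 94135/((47089 - 213465) - 415566) = 94135/(-166376 - 415566) = 94135/(-581942) = 94135*(-1/581942) = -94135/581942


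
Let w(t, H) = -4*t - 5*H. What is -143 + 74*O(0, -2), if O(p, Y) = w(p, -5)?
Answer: 1707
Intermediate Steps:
w(t, H) = -5*H - 4*t
O(p, Y) = 25 - 4*p (O(p, Y) = -5*(-5) - 4*p = 25 - 4*p)
-143 + 74*O(0, -2) = -143 + 74*(25 - 4*0) = -143 + 74*(25 + 0) = -143 + 74*25 = -143 + 1850 = 1707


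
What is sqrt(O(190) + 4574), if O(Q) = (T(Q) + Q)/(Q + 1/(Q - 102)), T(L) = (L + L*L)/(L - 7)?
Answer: sqrt(42846645501063966)/3059943 ≈ 67.646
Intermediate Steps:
T(L) = (L + L**2)/(-7 + L)
O(Q) = (Q + Q*(1 + Q)/(-7 + Q))/(Q + 1/(-102 + Q)) (O(Q) = (Q*(1 + Q)/(-7 + Q) + Q)/(Q + 1/(Q - 102)) = (Q + Q*(1 + Q)/(-7 + Q))/(Q + 1/(-102 + Q)))
sqrt(O(190) + 4574) = sqrt(2*190*(306 + 190**2 - 105*190)/(-7 + 190**3 - 109*190**2 + 715*190) + 4574) = sqrt(2*190*(306 + 36100 - 19950)/(-7 + 6859000 - 109*36100 + 135850) + 4574) = sqrt(2*190*16456/(-7 + 6859000 - 3934900 + 135850) + 4574) = sqrt(2*190*16456/3059943 + 4574) = sqrt(2*190*(1/3059943)*16456 + 4574) = sqrt(6253280/3059943 + 4574) = sqrt(14002432562/3059943) = sqrt(42846645501063966)/3059943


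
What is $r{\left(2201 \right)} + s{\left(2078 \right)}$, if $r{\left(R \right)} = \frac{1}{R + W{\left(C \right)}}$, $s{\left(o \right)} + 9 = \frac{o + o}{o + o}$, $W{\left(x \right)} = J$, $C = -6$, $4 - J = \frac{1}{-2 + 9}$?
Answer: $- \frac{123465}{15434} \approx -7.9995$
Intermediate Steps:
$J = \frac{27}{7}$ ($J = 4 - \frac{1}{-2 + 9} = 4 - \frac{1}{7} = \frac{27}{7} \approx 3.8571$)
$W{\left(x \right)} = \frac{27}{7}$
$s{\left(o \right)} = -8$ ($s{\left(o \right)} = -9 + \frac{o + o}{o + o} = -9 + \frac{2 o}{2 o} = -9 + 2 o \frac{1}{2 o} = -9 + 1 = -8$)
$r{\left(R \right)} = \frac{1}{\frac{27}{7} + R}$ ($r{\left(R \right)} = \frac{1}{R + \frac{27}{7}} = \frac{1}{\frac{27}{7} + R}$)
$r{\left(2201 \right)} + s{\left(2078 \right)} = \frac{7}{27 + 7 \cdot 2201} - 8 = \frac{7}{27 + 15407} - 8 = \frac{7}{15434} - 8 = - \frac{123465}{15434}$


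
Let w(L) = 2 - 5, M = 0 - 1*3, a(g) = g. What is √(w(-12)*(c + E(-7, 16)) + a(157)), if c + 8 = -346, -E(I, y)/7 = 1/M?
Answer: 2*√303 ≈ 34.814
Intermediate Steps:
M = -3 (M = 0 - 3 = -3)
E(I, y) = 7/3 (E(I, y) = -7/(-3) = -7*(-⅓) = 7/3)
w(L) = -3
c = -354 (c = -8 - 346 = -354)
√(w(-12)*(c + E(-7, 16)) + a(157)) = √(-3*(-354 + 7/3) + 157) = √(-3*(-1055/3) + 157) = √(1055 + 157) = √1212 = 2*√303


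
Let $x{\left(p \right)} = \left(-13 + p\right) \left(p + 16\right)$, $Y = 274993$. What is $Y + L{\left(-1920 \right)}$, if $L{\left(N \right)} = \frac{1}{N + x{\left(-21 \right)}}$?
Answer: $\frac{481237749}{1750} \approx 2.7499 \cdot 10^{5}$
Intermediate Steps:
$x{\left(p \right)} = \left(-13 + p\right) \left(16 + p\right)$
$L{\left(N \right)} = \frac{1}{170 + N}$ ($L{\left(N \right)} = \frac{1}{N + \left(-208 + \left(-21\right)^{2} + 3 \left(-21\right)\right)} = \frac{1}{N - -170} = \frac{1}{N + 170} = \frac{1}{170 + N}$)
$Y + L{\left(-1920 \right)} = 274993 + \frac{1}{170 - 1920} = 274993 + \frac{1}{-1750} = 274993 - \frac{1}{1750} = \frac{481237749}{1750}$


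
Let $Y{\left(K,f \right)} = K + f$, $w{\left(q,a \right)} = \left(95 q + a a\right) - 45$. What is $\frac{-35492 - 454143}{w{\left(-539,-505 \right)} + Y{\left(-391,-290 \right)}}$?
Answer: $- \frac{489635}{203094} \approx -2.4109$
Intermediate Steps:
$w{\left(q,a \right)} = -45 + a^{2} + 95 q$ ($w{\left(q,a \right)} = \left(95 q + a^{2}\right) - 45 = \left(a^{2} + 95 q\right) - 45 = -45 + a^{2} + 95 q$)
$\frac{-35492 - 454143}{w{\left(-539,-505 \right)} + Y{\left(-391,-290 \right)}} = \frac{-35492 - 454143}{\left(-45 + \left(-505\right)^{2} + 95 \left(-539\right)\right) - 681} = - \frac{489635}{\left(-45 + 255025 - 51205\right) - 681} = - \frac{489635}{203775 - 681} = - \frac{489635}{203094}$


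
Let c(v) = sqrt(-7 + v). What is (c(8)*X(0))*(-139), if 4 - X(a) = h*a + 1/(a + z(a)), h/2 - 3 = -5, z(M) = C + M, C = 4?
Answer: -2085/4 ≈ -521.25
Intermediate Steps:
z(M) = 4 + M
h = -4 (h = 6 + 2*(-5) = 6 - 10 = -4)
X(a) = 4 - 1/(4 + 2*a) + 4*a (X(a) = 4 - (-4*a + 1/(a + (4 + a))) = 4 - (-4*a + 1/(4 + 2*a)) = 4 - (1/(4 + 2*a) - 4*a) = 4 + (-1/(4 + 2*a) + 4*a) = 4 - 1/(4 + 2*a) + 4*a)
(c(8)*X(0))*(-139) = (sqrt(-7 + 8)*((15 + 8*0**2 + 24*0)/(2*(2 + 0))))*(-139) = (sqrt(1)*((1/2)*(15 + 8*0 + 0)/2))*(-139) = (1*((1/2)*(1/2)*(15 + 0 + 0)))*(-139) = (1*((1/2)*(1/2)*15))*(-139) = (1*(15/4))*(-139) = (15/4)*(-139) = -2085/4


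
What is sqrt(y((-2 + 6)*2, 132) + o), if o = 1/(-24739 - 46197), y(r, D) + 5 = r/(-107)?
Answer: I*sqrt(73090042309990)/3795076 ≈ 2.2527*I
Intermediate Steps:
y(r, D) = -5 - r/107 (y(r, D) = -5 + r/(-107) = -5 + r*(-1/107) = -5 - r/107)
o = -1/70936 (o = 1/(-70936) = -1/70936 ≈ -1.4097e-5)
sqrt(y((-2 + 6)*2, 132) + o) = sqrt((-5 - (-2 + 6)*2/107) - 1/70936) = sqrt((-5 - 4*2/107) - 1/70936) = sqrt((-5 - 1/107*8) - 1/70936) = sqrt((-5 - 8/107) - 1/70936) = sqrt(-543/107 - 1/70936) = sqrt(-38518355/7590152) = I*sqrt(73090042309990)/3795076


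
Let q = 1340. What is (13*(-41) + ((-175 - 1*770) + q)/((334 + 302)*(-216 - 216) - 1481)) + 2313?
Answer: 491694345/276233 ≈ 1780.0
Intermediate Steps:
(13*(-41) + ((-175 - 1*770) + q)/((334 + 302)*(-216 - 216) - 1481)) + 2313 = (13*(-41) + ((-175 - 1*770) + 1340)/((334 + 302)*(-216 - 216) - 1481)) + 2313 = (-533 + ((-175 - 770) + 1340)/(636*(-432) - 1481)) + 2313 = (-533 + (-945 + 1340)/(-274752 - 1481)) + 2313 = (-533 + 395/(-276233)) + 2313 = (-533 + 395*(-1/276233)) + 2313 = (-533 - 395/276233) + 2313 = -147232584/276233 + 2313 = 491694345/276233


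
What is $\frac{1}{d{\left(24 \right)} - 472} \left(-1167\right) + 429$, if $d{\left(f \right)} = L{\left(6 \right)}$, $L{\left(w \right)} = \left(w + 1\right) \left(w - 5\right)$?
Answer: $\frac{66884}{155} \approx 431.51$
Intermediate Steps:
$L{\left(w \right)} = \left(1 + w\right) \left(-5 + w\right)$
$d{\left(f \right)} = 7$ ($d{\left(f \right)} = -5 + 6^{2} - 24 = -5 + 36 - 24 = 7$)
$\frac{1}{d{\left(24 \right)} - 472} \left(-1167\right) + 429 = \frac{1}{7 - 472} \left(-1167\right) + 429 = \frac{1}{-465} \left(-1167\right) + 429 = \left(- \frac{1}{465}\right) \left(-1167\right) + 429 = \frac{389}{155} + 429 = \frac{66884}{155}$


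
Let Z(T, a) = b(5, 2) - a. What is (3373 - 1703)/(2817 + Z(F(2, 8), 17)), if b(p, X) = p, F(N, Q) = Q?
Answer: 334/561 ≈ 0.59537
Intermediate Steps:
Z(T, a) = 5 - a
(3373 - 1703)/(2817 + Z(F(2, 8), 17)) = (3373 - 1703)/(2817 + (5 - 1*17)) = 1670/(2817 + (5 - 17)) = 1670/(2817 - 12) = 1670/2805 = 1670*(1/2805) = 334/561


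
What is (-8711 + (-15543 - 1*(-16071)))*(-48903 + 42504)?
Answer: 52363017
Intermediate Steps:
(-8711 + (-15543 - 1*(-16071)))*(-48903 + 42504) = (-8711 + (-15543 + 16071))*(-6399) = (-8711 + 528)*(-6399) = -8183*(-6399) = 52363017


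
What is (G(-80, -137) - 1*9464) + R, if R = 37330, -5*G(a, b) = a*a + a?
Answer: 26602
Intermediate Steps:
G(a, b) = -a/5 - a²/5 (G(a, b) = -(a*a + a)/5 = -(a² + a)/5 = -(a + a²)/5 = -a/5 - a²/5)
(G(-80, -137) - 1*9464) + R = (-⅕*(-80)*(1 - 80) - 1*9464) + 37330 = (-⅕*(-80)*(-79) - 9464) + 37330 = (-1264 - 9464) + 37330 = -10728 + 37330 = 26602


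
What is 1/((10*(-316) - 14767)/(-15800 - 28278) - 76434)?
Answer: -44078/3369039925 ≈ -1.3083e-5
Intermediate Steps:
1/((10*(-316) - 14767)/(-15800 - 28278) - 76434) = 1/((-3160 - 14767)/(-44078) - 76434) = 1/(-17927*(-1/44078) - 76434) = 1/(17927/44078 - 76434) = 1/(-3369039925/44078) = -44078/3369039925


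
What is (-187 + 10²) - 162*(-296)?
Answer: 47865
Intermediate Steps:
(-187 + 10²) - 162*(-296) = (-187 + 100) + 47952 = -87 + 47952 = 47865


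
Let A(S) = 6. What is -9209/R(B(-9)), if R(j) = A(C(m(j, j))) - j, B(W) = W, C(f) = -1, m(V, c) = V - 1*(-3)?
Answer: -9209/15 ≈ -613.93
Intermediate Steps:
m(V, c) = 3 + V (m(V, c) = V + 3 = 3 + V)
R(j) = 6 - j
-9209/R(B(-9)) = -9209/(6 - 1*(-9)) = -9209/(6 + 9) = -9209/15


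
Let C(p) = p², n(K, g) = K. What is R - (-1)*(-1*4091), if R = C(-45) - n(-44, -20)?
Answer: -2022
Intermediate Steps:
R = 2069 (R = (-45)² - 1*(-44) = 2025 + 44 = 2069)
R - (-1)*(-1*4091) = 2069 - (-1)*(-1*4091) = 2069 - (-1)*(-4091) = 2069 - 1*4091 = 2069 - 4091 = -2022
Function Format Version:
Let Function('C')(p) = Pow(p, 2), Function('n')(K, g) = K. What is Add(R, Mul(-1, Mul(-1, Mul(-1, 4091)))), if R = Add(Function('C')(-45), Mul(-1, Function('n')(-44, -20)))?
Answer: -2022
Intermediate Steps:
R = 2069 (R = Add(Pow(-45, 2), Mul(-1, -44)) = Add(2025, 44) = 2069)
Add(R, Mul(-1, Mul(-1, Mul(-1, 4091)))) = Add(2069, Mul(-1, Mul(-1, Mul(-1, 4091)))) = Add(2069, Mul(-1, Mul(-1, -4091))) = Add(2069, Mul(-1, 4091)) = Add(2069, -4091) = -2022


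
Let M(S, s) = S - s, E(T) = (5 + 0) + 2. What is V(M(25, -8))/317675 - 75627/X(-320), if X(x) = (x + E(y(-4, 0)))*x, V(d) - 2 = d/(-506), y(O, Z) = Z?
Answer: -110513221811/146364308800 ≈ -0.75506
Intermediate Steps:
E(T) = 7 (E(T) = 5 + 2 = 7)
V(d) = 2 - d/506 (V(d) = 2 + d/(-506) = 2 + d*(-1/506) = 2 - d/506)
X(x) = x*(7 + x) (X(x) = (x + 7)*x = (7 + x)*x = x*(7 + x))
V(M(25, -8))/317675 - 75627/X(-320) = (2 - (25 - 1*(-8))/506)/317675 - 75627*(-1/(320*(7 - 320))) = (2 - (25 + 8)/506)*(1/317675) - 75627/((-320*(-313))) = (2 - 1/506*33)*(1/317675) - 75627/100160 = (2 - 3/46)*(1/317675) - 75627*1/100160 = (89/46)*(1/317675) - 75627/100160 = 89/14613050 - 75627/100160 = -110513221811/146364308800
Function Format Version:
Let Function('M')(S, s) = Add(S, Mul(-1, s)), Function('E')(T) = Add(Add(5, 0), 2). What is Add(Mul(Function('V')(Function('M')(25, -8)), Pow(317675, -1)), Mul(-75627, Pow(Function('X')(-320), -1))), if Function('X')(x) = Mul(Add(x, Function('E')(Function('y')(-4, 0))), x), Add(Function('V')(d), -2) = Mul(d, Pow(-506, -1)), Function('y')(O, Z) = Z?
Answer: Rational(-110513221811, 146364308800) ≈ -0.75506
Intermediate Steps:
Function('E')(T) = 7 (Function('E')(T) = Add(5, 2) = 7)
Function('V')(d) = Add(2, Mul(Rational(-1, 506), d)) (Function('V')(d) = Add(2, Mul(d, Pow(-506, -1))) = Add(2, Mul(d, Rational(-1, 506))) = Add(2, Mul(Rational(-1, 506), d)))
Function('X')(x) = Mul(x, Add(7, x)) (Function('X')(x) = Mul(Add(x, 7), x) = Mul(Add(7, x), x) = Mul(x, Add(7, x)))
Add(Mul(Function('V')(Function('M')(25, -8)), Pow(317675, -1)), Mul(-75627, Pow(Function('X')(-320), -1))) = Add(Mul(Add(2, Mul(Rational(-1, 506), Add(25, Mul(-1, -8)))), Pow(317675, -1)), Mul(-75627, Pow(Mul(-320, Add(7, -320)), -1))) = Add(Mul(Add(2, Mul(Rational(-1, 506), Add(25, 8))), Rational(1, 317675)), Mul(-75627, Pow(Mul(-320, -313), -1))) = Add(Mul(Add(2, Mul(Rational(-1, 506), 33)), Rational(1, 317675)), Mul(-75627, Pow(100160, -1))) = Add(Mul(Add(2, Rational(-3, 46)), Rational(1, 317675)), Mul(-75627, Rational(1, 100160))) = Add(Mul(Rational(89, 46), Rational(1, 317675)), Rational(-75627, 100160)) = Add(Rational(89, 14613050), Rational(-75627, 100160)) = Rational(-110513221811, 146364308800)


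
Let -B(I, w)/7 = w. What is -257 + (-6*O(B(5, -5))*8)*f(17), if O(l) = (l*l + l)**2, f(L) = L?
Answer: -1295481857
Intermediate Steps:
B(I, w) = -7*w
O(l) = (l + l**2)**2 (O(l) = (l**2 + l)**2 = (l + l**2)**2)
-257 + (-6*O(B(5, -5))*8)*f(17) = -257 + (-6*(-7*(-5))**2*(1 - 7*(-5))**2*8)*17 = -257 + (-6*35**2*(1 + 35)**2*8)*17 = -257 + (-7350*36**2*8)*17 = -257 + (-7350*1296*8)*17 = -257 + (-6*1587600*8)*17 = -257 - 9525600*8*17 = -257 - 76204800*17 = -257 - 1295481600 = -1295481857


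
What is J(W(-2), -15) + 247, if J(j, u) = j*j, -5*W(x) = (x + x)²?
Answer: 6431/25 ≈ 257.24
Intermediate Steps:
W(x) = -4*x²/5 (W(x) = -(x + x)²/5 = -4*x²/5)
J(j, u) = j²
J(W(-2), -15) + 247 = (-⅘*(-2)²)² + 247 = (-⅘*4)² + 247 = (-16/5)² + 247 = 256/25 + 247 = 6431/25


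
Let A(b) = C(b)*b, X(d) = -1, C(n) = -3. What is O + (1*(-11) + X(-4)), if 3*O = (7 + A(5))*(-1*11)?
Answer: 52/3 ≈ 17.333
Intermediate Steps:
A(b) = -3*b
O = 88/3 (O = ((7 - 3*5)*(-1*11))/3 = ((7 - 15)*(-11))/3 = (-8*(-11))/3 = (1/3)*88 = 88/3 ≈ 29.333)
O + (1*(-11) + X(-4)) = 88/3 + (1*(-11) - 1) = 88/3 + (-11 - 1) = 88/3 - 12 = 52/3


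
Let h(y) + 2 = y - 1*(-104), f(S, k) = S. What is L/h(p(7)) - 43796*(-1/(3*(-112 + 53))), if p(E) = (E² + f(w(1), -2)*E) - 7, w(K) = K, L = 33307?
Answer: -717857/26727 ≈ -26.859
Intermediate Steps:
p(E) = -7 + E + E² (p(E) = (E² + 1*E) - 7 = (E² + E) - 7 = (E + E²) - 7 = -7 + E + E²)
h(y) = 102 + y (h(y) = -2 + (y - 1*(-104)) = -2 + (y + 104) = -2 + (104 + y) = 102 + y)
L/h(p(7)) - 43796*(-1/(3*(-112 + 53))) = 33307/(102 + (-7 + 7 + 7²)) - 43796*(-1/(3*(-112 + 53))) = 33307/(102 + (-7 + 7 + 49)) - 43796/((-59*(-3))) = 33307/(102 + 49) - 43796/177 = 33307/151 - 43796*1/177 = 33307*(1/151) - 43796/177 = 33307/151 - 43796/177 = -717857/26727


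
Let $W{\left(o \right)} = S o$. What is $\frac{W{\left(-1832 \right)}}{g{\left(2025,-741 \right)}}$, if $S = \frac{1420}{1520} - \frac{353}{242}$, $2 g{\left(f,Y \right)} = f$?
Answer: $\frac{4417868}{4655475} \approx 0.94896$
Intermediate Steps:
$g{\left(f,Y \right)} = \frac{f}{2}$
$S = - \frac{4823}{9196}$ ($S = 1420 \cdot \frac{1}{1520} - \frac{353}{242} = \frac{71}{76} - \frac{353}{242} = - \frac{4823}{9196} \approx -0.52447$)
$W{\left(o \right)} = - \frac{4823 o}{9196}$
$\frac{W{\left(-1832 \right)}}{g{\left(2025,-741 \right)}} = \frac{\left(- \frac{4823}{9196}\right) \left(-1832\right)}{\frac{1}{2} \cdot 2025} = \frac{2208934}{2299 \cdot \frac{2025}{2}} = \frac{2208934}{2299} \cdot \frac{2}{2025} = \frac{4417868}{4655475}$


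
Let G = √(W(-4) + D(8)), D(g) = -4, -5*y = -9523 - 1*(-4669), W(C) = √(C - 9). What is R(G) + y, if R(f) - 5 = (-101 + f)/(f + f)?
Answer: 9763/10 - 101/(2*√(-4 + I*√13)) ≈ 968.5 + 20.314*I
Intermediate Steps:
W(C) = √(-9 + C)
y = 4854/5 (y = -(-9523 - 1*(-4669))/5 = -(-9523 + 4669)/5 = -⅕*(-4854) = 4854/5 ≈ 970.80)
G = √(-4 + I*√13) (G = √(√(-9 - 4) - 4) = √(√(-13) - 4) = √(I*√13 - 4) = √(-4 + I*√13) ≈ 0.83222 + 2.1662*I)
R(f) = 5 + (-101 + f)/(2*f) (R(f) = 5 + (-101 + f)/(f + f) = 5 + (-101 + f)/((2*f)) = 5 + (-101 + f)*(1/(2*f)) = 5 + (-101 + f)/(2*f))
R(G) + y = (-101 + 11*√(-4 + I*√13))/(2*(√(-4 + I*√13))) + 4854/5 = (-101 + 11*√(-4 + I*√13))/(2*√(-4 + I*√13)) + 4854/5 = 4854/5 + (-101 + 11*√(-4 + I*√13))/(2*√(-4 + I*√13))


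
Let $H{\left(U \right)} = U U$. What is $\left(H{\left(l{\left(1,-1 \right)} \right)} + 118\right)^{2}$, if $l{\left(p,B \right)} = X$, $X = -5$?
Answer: $20449$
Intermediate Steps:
$l{\left(p,B \right)} = -5$
$H{\left(U \right)} = U^{2}$
$\left(H{\left(l{\left(1,-1 \right)} \right)} + 118\right)^{2} = \left(\left(-5\right)^{2} + 118\right)^{2} = \left(25 + 118\right)^{2} = 143^{2} = 20449$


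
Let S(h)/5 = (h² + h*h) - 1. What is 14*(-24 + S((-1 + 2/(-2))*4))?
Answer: 8554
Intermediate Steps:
S(h) = -5 + 10*h² (S(h) = 5*((h² + h*h) - 1) = 5*((h² + h²) - 1) = 5*(2*h² - 1) = 5*(-1 + 2*h²) = -5 + 10*h²)
14*(-24 + S((-1 + 2/(-2))*4)) = 14*(-24 + (-5 + 10*((-1 + 2/(-2))*4)²)) = 14*(-24 + (-5 + 10*((-1 + 2*(-½))*4)²)) = 14*(-24 + (-5 + 10*((-1 - 1)*4)²)) = 14*(-24 + (-5 + 10*(-2*4)²)) = 14*(-24 + (-5 + 10*(-8)²)) = 14*(-24 + (-5 + 10*64)) = 14*(-24 + (-5 + 640)) = 14*(-24 + 635) = 14*611 = 8554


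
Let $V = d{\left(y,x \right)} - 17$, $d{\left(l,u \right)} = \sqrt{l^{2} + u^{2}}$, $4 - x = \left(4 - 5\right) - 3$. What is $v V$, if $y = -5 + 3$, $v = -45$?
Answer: $765 - 90 \sqrt{17} \approx 393.92$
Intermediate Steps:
$x = 8$ ($x = 4 - \left(\left(4 - 5\right) - 3\right) = 4 - \left(-1 - 3\right) = 4 - -4 = 4 + 4 = 8$)
$y = -2$
$V = -17 + 2 \sqrt{17}$ ($V = \sqrt{\left(-2\right)^{2} + 8^{2}} - 17 = \sqrt{4 + 64} - 17 = \sqrt{68} - 17 = 2 \sqrt{17} - 17 = -17 + 2 \sqrt{17} \approx -8.7538$)
$v V = - 45 \left(-17 + 2 \sqrt{17}\right) = 765 - 90 \sqrt{17}$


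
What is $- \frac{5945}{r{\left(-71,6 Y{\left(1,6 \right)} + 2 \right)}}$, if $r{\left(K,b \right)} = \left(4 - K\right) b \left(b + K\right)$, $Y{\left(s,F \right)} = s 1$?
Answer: $\frac{1189}{7560} \approx 0.15728$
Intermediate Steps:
$Y{\left(s,F \right)} = s$
$r{\left(K,b \right)} = b \left(4 - K\right) \left(K + b\right)$
$- \frac{5945}{r{\left(-71,6 Y{\left(1,6 \right)} + 2 \right)}} = - \frac{5945}{\left(6 \cdot 1 + 2\right) \left(- \left(-71\right)^{2} + 4 \left(-71\right) + 4 \left(6 \cdot 1 + 2\right) - - 71 \left(6 \cdot 1 + 2\right)\right)} = - \frac{5945}{\left(6 + 2\right) \left(\left(-1\right) 5041 - 284 + 4 \left(6 + 2\right) - - 71 \left(6 + 2\right)\right)} = - \frac{5945}{8 \left(-5041 - 284 + 4 \cdot 8 - \left(-71\right) 8\right)} = - \frac{5945}{8 \left(-5041 - 284 + 32 + 568\right)} = - \frac{5945}{8 \left(-4725\right)} = - \frac{5945}{-37800} = \left(-5945\right) \left(- \frac{1}{37800}\right) = \frac{1189}{7560}$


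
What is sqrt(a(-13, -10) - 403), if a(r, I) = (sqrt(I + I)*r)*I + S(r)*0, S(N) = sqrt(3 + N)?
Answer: sqrt(-403 + 260*I*sqrt(5)) ≈ 12.337 + 23.563*I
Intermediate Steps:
a(r, I) = r*sqrt(2)*I**(3/2) (a(r, I) = (sqrt(I + I)*r)*I + sqrt(3 + r)*0 = (sqrt(2*I)*r)*I + 0 = ((sqrt(2)*sqrt(I))*r)*I + 0 = (r*sqrt(2)*sqrt(I))*I + 0 = r*sqrt(2)*I**(3/2) + 0 = r*sqrt(2)*I**(3/2))
sqrt(a(-13, -10) - 403) = sqrt(-13*sqrt(2)*(-10)**(3/2) - 403) = sqrt(-13*sqrt(2)*(-10*I*sqrt(10)) - 403) = sqrt(260*I*sqrt(5) - 403) = sqrt(-403 + 260*I*sqrt(5))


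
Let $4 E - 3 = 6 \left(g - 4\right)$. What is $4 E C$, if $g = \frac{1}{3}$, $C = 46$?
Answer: $-874$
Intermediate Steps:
$g = \frac{1}{3} \approx 0.33333$
$E = - \frac{19}{4}$ ($E = \frac{3}{4} + \frac{6 \left(\frac{1}{3} - 4\right)}{4} = \frac{3}{4} + \frac{6 \left(- \frac{11}{3}\right)}{4} = \frac{3}{4} + \frac{1}{4} \left(-22\right) = \frac{3}{4} - \frac{11}{2} = - \frac{19}{4} \approx -4.75$)
$4 E C = 4 \left(- \frac{19}{4}\right) 46 = \left(-19\right) 46 = -874$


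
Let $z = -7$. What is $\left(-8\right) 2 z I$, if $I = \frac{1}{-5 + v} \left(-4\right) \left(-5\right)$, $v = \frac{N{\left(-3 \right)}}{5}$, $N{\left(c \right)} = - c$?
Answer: $- \frac{5600}{11} \approx -509.09$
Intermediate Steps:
$v = \frac{3}{5}$ ($v = \frac{\left(-1\right) \left(-3\right)}{5} = 3 \cdot \frac{1}{5} = \frac{3}{5} \approx 0.6$)
$I = - \frac{50}{11}$ ($I = \frac{1}{-5 + \frac{3}{5}} \left(-4\right) \left(-5\right) = \frac{1}{- \frac{22}{5}} \left(-4\right) \left(-5\right) = \left(- \frac{5}{22}\right) \left(-4\right) \left(-5\right) = \frac{10}{11} \left(-5\right) = - \frac{50}{11} \approx -4.5455$)
$\left(-8\right) 2 z I = \left(-8\right) 2 \left(-7\right) \left(- \frac{50}{11}\right) = \left(-16\right) \left(-7\right) \left(- \frac{50}{11}\right) = 112 \left(- \frac{50}{11}\right) = - \frac{5600}{11}$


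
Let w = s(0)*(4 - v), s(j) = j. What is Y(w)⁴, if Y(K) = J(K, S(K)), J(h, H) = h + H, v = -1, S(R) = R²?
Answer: 0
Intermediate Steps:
w = 0 (w = 0*(4 - 1*(-1)) = 0*(4 + 1) = 0*5 = 0)
J(h, H) = H + h
Y(K) = K + K² (Y(K) = K² + K = K + K²)
Y(w)⁴ = (0*(1 + 0))⁴ = (0*1)⁴ = 0⁴ = 0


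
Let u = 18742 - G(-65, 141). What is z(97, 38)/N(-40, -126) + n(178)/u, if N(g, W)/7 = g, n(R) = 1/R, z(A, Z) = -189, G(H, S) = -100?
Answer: 22638673/33538760 ≈ 0.67500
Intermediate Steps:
N(g, W) = 7*g
u = 18842 (u = 18742 - 1*(-100) = 18742 + 100 = 18842)
z(97, 38)/N(-40, -126) + n(178)/u = -189/(7*(-40)) + 1/(178*18842) = -189/(-280) + (1/178)*(1/18842) = -189*(-1/280) + 1/3353876 = 27/40 + 1/3353876 = 22638673/33538760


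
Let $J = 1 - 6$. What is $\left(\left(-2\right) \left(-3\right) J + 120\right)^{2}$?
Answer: $8100$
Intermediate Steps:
$J = -5$ ($J = 1 - 6 = -5$)
$\left(\left(-2\right) \left(-3\right) J + 120\right)^{2} = \left(\left(-2\right) \left(-3\right) \left(-5\right) + 120\right)^{2} = \left(6 \left(-5\right) + 120\right)^{2} = \left(-30 + 120\right)^{2} = 90^{2} = 8100$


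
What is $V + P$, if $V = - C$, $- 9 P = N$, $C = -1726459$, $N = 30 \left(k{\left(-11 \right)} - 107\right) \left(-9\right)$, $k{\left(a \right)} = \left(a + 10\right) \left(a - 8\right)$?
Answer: $1723819$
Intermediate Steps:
$k{\left(a \right)} = \left(-8 + a\right) \left(10 + a\right)$ ($k{\left(a \right)} = \left(10 + a\right) \left(-8 + a\right) = \left(-8 + a\right) \left(10 + a\right)$)
$N = 23760$ ($N = 30 \left(\left(-80 + \left(-11\right)^{2} + 2 \left(-11\right)\right) - 107\right) \left(-9\right) = 30 \left(\left(-80 + 121 - 22\right) - 107\right) \left(-9\right) = 30 \left(19 - 107\right) \left(-9\right) = 30 \left(-88\right) \left(-9\right) = \left(-2640\right) \left(-9\right) = 23760$)
$P = -2640$ ($P = \left(- \frac{1}{9}\right) 23760 = -2640$)
$V = 1726459$ ($V = \left(-1\right) \left(-1726459\right) = 1726459$)
$V + P = 1726459 - 2640 = 1723819$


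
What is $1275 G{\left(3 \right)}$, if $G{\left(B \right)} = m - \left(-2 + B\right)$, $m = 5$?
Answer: $5100$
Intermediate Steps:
$G{\left(B \right)} = 7 - B$ ($G{\left(B \right)} = 5 - \left(-2 + B\right) = 7 - B$)
$1275 G{\left(3 \right)} = 1275 \left(7 - 3\right) = 1275 \cdot 4 = 5100$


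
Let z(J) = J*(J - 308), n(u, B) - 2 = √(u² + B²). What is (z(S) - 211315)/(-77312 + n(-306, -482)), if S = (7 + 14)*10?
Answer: 1792780245/597651014 + 46379*√81490/597651014 ≈ 3.0219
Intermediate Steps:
n(u, B) = 2 + √(B² + u²) (n(u, B) = 2 + √(u² + B²) = 2 + √(B² + u²))
S = 210 (S = 21*10 = 210)
z(J) = J*(-308 + J)
(z(S) - 211315)/(-77312 + n(-306, -482)) = (210*(-308 + 210) - 211315)/(-77312 + (2 + √((-482)² + (-306)²))) = (210*(-98) - 211315)/(-77312 + (2 + √(232324 + 93636))) = (-20580 - 211315)/(-77312 + (2 + √325960)) = -231895/(-77312 + (2 + 2*√81490)) = -231895/(-77310 + 2*√81490)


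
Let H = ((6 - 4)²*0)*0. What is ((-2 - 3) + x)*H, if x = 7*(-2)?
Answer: 0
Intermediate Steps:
x = -14
H = 0 (H = (2²*0)*0 = (4*0)*0 = 0*0 = 0)
((-2 - 3) + x)*H = ((-2 - 3) - 14)*0 = (-5 - 14)*0 = -19*0 = 0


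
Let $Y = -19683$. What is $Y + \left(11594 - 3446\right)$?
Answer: $-11535$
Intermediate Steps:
$Y + \left(11594 - 3446\right) = -19683 + \left(11594 - 3446\right) = -19683 + 8148 = -11535$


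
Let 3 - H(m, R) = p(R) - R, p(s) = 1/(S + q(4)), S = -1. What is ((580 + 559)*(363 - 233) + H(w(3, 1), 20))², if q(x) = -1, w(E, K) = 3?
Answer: 87726738969/4 ≈ 2.1932e+10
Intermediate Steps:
p(s) = -½ (p(s) = 1/(-1 - 1) = 1/(-2) = -½)
H(m, R) = 7/2 + R (H(m, R) = 3 - (-½ - R) = 3 + (½ + R) = 7/2 + R)
((580 + 559)*(363 - 233) + H(w(3, 1), 20))² = ((580 + 559)*(363 - 233) + (7/2 + 20))² = (1139*130 + 47/2)² = (148070 + 47/2)² = (296187/2)² = 87726738969/4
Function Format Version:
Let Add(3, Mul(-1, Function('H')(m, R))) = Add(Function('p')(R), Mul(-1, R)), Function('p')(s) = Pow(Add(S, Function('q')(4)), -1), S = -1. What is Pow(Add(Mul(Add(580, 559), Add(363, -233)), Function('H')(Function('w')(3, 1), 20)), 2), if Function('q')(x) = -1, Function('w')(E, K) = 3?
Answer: Rational(87726738969, 4) ≈ 2.1932e+10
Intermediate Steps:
Function('p')(s) = Rational(-1, 2) (Function('p')(s) = Pow(Add(-1, -1), -1) = Pow(-2, -1) = Rational(-1, 2))
Function('H')(m, R) = Add(Rational(7, 2), R) (Function('H')(m, R) = Add(3, Mul(-1, Add(Rational(-1, 2), Mul(-1, R)))) = Add(3, Add(Rational(1, 2), R)) = Add(Rational(7, 2), R))
Pow(Add(Mul(Add(580, 559), Add(363, -233)), Function('H')(Function('w')(3, 1), 20)), 2) = Pow(Add(Mul(Add(580, 559), Add(363, -233)), Add(Rational(7, 2), 20)), 2) = Pow(Add(Mul(1139, 130), Rational(47, 2)), 2) = Pow(Add(148070, Rational(47, 2)), 2) = Pow(Rational(296187, 2), 2) = Rational(87726738969, 4)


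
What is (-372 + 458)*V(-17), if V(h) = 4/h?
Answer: -344/17 ≈ -20.235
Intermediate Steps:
(-372 + 458)*V(-17) = (-372 + 458)*(4/(-17)) = 86*(4*(-1/17)) = 86*(-4/17) = -344/17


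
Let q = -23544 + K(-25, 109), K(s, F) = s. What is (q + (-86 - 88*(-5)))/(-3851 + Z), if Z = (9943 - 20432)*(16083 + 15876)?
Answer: 23215/335221802 ≈ 6.9253e-5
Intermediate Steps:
q = -23569 (q = -23544 - 25 = -23569)
Z = -335217951 (Z = -10489*31959 = -335217951)
(q + (-86 - 88*(-5)))/(-3851 + Z) = (-23569 + (-86 - 88*(-5)))/(-3851 - 335217951) = (-23569 + (-86 + 440))/(-335221802) = (-23569 + 354)*(-1/335221802) = -23215*(-1/335221802) = 23215/335221802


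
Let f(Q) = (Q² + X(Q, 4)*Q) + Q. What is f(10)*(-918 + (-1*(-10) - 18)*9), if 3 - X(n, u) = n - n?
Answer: -138600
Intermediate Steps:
X(n, u) = 3 (X(n, u) = 3 - (n - n) = 3 - 1*0 = 3 + 0 = 3)
f(Q) = Q² + 4*Q (f(Q) = (Q² + 3*Q) + Q = Q² + 4*Q)
f(10)*(-918 + (-1*(-10) - 18)*9) = (10*(4 + 10))*(-918 + (-1*(-10) - 18)*9) = (10*14)*(-918 + (10 - 18)*9) = 140*(-918 - 8*9) = 140*(-918 - 72) = 140*(-990) = -138600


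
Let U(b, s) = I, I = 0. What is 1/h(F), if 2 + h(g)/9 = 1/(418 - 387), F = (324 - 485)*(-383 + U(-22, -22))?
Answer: -31/549 ≈ -0.056466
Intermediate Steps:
U(b, s) = 0
F = 61663 (F = (324 - 485)*(-383 + 0) = -161*(-383) = 61663)
h(g) = -549/31 (h(g) = -18 + 9/(418 - 387) = -18 + 9/31 = -549/31)
1/h(F) = 1/(-549/31) = -31/549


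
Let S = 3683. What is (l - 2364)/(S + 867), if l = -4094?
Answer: -3229/2275 ≈ -1.4193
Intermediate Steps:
(l - 2364)/(S + 867) = (-4094 - 2364)/(3683 + 867) = -6458/4550 = -6458*1/4550 = -3229/2275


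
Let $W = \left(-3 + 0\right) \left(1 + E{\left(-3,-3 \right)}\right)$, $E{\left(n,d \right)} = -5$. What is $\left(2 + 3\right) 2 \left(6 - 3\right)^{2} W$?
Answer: $1080$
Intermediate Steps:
$W = 12$ ($W = \left(-3 + 0\right) \left(1 - 5\right) = \left(-3\right) \left(-4\right) = 12$)
$\left(2 + 3\right) 2 \left(6 - 3\right)^{2} W = \left(2 + 3\right) 2 \left(6 - 3\right)^{2} \cdot 12 = 5 \cdot 2 \cdot 3^{2} \cdot 12 = 10 \cdot 9 \cdot 12 = 10 \cdot 108 = 1080$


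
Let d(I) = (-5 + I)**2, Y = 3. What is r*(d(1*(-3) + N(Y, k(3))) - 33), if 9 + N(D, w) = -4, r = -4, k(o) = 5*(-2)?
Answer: -1632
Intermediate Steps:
k(o) = -10
N(D, w) = -13 (N(D, w) = -9 - 4 = -13)
r*(d(1*(-3) + N(Y, k(3))) - 33) = -4*((-5 + (1*(-3) - 13))**2 - 33) = -4*((-5 + (-3 - 13))**2 - 33) = -4*((-5 - 16)**2 - 33) = -4*((-21)**2 - 33) = -4*(441 - 33) = -4*408 = -1632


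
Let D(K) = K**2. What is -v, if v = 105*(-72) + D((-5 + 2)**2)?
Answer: 7479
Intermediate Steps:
v = -7479 (v = 105*(-72) + ((-5 + 2)**2)**2 = -7560 + ((-3)**2)**2 = -7560 + 9**2 = -7560 + 81 = -7479)
-v = -1*(-7479) = 7479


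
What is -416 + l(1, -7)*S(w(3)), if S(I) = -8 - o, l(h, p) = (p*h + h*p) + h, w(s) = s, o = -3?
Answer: -351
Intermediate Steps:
l(h, p) = h + 2*h*p (l(h, p) = (h*p + h*p) + h = 2*h*p + h = h + 2*h*p)
S(I) = -5 (S(I) = -8 - 1*(-3) = -8 + 3 = -5)
-416 + l(1, -7)*S(w(3)) = -416 + (1*(1 + 2*(-7)))*(-5) = -416 + (1*(1 - 14))*(-5) = -416 + (1*(-13))*(-5) = -416 - 13*(-5) = -416 + 65 = -351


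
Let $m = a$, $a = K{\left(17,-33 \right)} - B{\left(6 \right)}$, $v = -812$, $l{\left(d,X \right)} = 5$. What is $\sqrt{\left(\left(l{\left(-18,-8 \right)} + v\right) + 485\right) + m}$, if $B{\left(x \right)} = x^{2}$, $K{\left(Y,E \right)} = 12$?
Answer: $i \sqrt{346} \approx 18.601 i$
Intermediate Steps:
$a = -24$ ($a = 12 - 6^{2} = 12 - 36 = -24$)
$m = -24$
$\sqrt{\left(\left(l{\left(-18,-8 \right)} + v\right) + 485\right) + m} = \sqrt{\left(\left(5 - 812\right) + 485\right) - 24} = \sqrt{\left(-807 + 485\right) - 24} = \sqrt{-322 - 24} = \sqrt{-346} = i \sqrt{346}$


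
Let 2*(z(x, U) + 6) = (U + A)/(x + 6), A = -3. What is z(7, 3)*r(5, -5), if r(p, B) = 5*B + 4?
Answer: 126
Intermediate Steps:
z(x, U) = -6 + (-3 + U)/(2*(6 + x)) (z(x, U) = -6 + ((U - 3)/(x + 6))/2 = -6 + ((-3 + U)/(6 + x))/2 = -6 + (-3 + U)/(2*(6 + x)))
r(p, B) = 4 + 5*B
z(7, 3)*r(5, -5) = ((-75 + 3 - 12*7)/(2*(6 + 7)))*(4 + 5*(-5)) = ((1/2)*(-75 + 3 - 84)/13)*(4 - 25) = ((1/2)*(1/13)*(-156))*(-21) = -6*(-21) = 126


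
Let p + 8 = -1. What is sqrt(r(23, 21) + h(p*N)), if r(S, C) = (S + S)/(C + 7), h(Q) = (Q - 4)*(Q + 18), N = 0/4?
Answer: I*sqrt(13790)/14 ≈ 8.3879*I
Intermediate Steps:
N = 0 (N = 0*(1/4) = 0)
p = -9 (p = -8 - 1 = -9)
h(Q) = (-4 + Q)*(18 + Q)
r(S, C) = 2*S/(7 + C) (r(S, C) = (2*S)/(7 + C) = 2*S/(7 + C))
sqrt(r(23, 21) + h(p*N)) = sqrt(2*23/(7 + 21) + (-72 + (-9*0)**2 + 14*(-9*0))) = sqrt(2*23/28 + (-72 + 0**2 + 14*0)) = sqrt(2*23*(1/28) + (-72 + 0 + 0)) = sqrt(23/14 - 72) = sqrt(-985/14) = I*sqrt(13790)/14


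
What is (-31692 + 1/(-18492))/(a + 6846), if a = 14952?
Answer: -586048465/403088616 ≈ -1.4539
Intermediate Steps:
(-31692 + 1/(-18492))/(a + 6846) = (-31692 + 1/(-18492))/(14952 + 6846) = (-31692 - 1/18492)/21798 = -586048465/18492*1/21798 = -586048465/403088616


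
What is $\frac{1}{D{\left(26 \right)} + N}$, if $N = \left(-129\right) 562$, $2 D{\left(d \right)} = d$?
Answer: $- \frac{1}{72485} \approx -1.3796 \cdot 10^{-5}$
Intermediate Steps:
$D{\left(d \right)} = \frac{d}{2}$
$N = -72498$
$\frac{1}{D{\left(26 \right)} + N} = \frac{1}{\frac{1}{2} \cdot 26 - 72498} = \frac{1}{13 - 72498} = \frac{1}{-72485} = - \frac{1}{72485}$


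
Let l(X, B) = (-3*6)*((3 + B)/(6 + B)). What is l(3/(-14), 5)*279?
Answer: -40176/11 ≈ -3652.4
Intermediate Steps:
l(X, B) = -18*(3 + B)/(6 + B)
l(3/(-14), 5)*279 = (18*(-3 - 1*5)/(6 + 5))*279 = (18*(-3 - 5)/11)*279 = (18*(1/11)*(-8))*279 = -144/11*279 = -40176/11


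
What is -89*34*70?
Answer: -211820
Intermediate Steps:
-89*34*70 = -3026*70 = -211820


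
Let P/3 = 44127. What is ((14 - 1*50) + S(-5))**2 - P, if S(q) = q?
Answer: -130700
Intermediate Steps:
P = 132381 (P = 3*44127 = 132381)
((14 - 1*50) + S(-5))**2 - P = ((14 - 1*50) - 5)**2 - 1*132381 = ((14 - 50) - 5)**2 - 132381 = (-36 - 5)**2 - 132381 = (-41)**2 - 132381 = 1681 - 132381 = -130700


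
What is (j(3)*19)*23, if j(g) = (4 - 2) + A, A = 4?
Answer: 2622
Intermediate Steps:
j(g) = 6 (j(g) = (4 - 2) + 4 = 2 + 4 = 6)
(j(3)*19)*23 = (6*19)*23 = 114*23 = 2622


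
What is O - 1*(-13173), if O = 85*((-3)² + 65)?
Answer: 19463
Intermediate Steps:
O = 6290 (O = 85*(9 + 65) = 85*74 = 6290)
O - 1*(-13173) = 6290 - 1*(-13173) = 6290 + 13173 = 19463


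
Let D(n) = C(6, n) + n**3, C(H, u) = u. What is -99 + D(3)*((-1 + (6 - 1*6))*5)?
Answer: -249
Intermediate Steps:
D(n) = n + n**3
-99 + D(3)*((-1 + (6 - 1*6))*5) = -99 + (3 + 3**3)*((-1 + (6 - 1*6))*5) = -99 + (3 + 27)*((-1 + (6 - 6))*5) = -99 + 30*((-1 + 0)*5) = -99 + 30*(-1*5) = -99 + 30*(-5) = -99 - 150 = -249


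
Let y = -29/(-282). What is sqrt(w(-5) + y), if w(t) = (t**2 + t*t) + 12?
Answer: sqrt(4938666)/282 ≈ 7.8805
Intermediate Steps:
w(t) = 12 + 2*t**2 (w(t) = (t**2 + t**2) + 12 = 2*t**2 + 12 = 12 + 2*t**2)
y = 29/282 (y = -29*(-1/282) = 29/282 ≈ 0.10284)
sqrt(w(-5) + y) = sqrt((12 + 2*(-5)**2) + 29/282) = sqrt((12 + 2*25) + 29/282) = sqrt((12 + 50) + 29/282) = sqrt(62 + 29/282) = sqrt(17513/282) = sqrt(4938666)/282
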